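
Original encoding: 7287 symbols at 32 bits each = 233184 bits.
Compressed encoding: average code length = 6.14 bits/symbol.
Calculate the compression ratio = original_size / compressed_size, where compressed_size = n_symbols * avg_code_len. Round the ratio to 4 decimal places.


original_size = n_symbols * orig_bits = 7287 * 32 = 233184 bits
compressed_size = n_symbols * avg_code_len = 7287 * 6.14 = 44742.18 bits
ratio = original_size / compressed_size = 233184 / 44742.18 = 5.2117

Compression ratio = 5.2117


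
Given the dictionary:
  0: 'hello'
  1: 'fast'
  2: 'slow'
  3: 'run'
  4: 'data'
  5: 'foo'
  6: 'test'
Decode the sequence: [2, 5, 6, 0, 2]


Look up each index in the dictionary:
  2 -> 'slow'
  5 -> 'foo'
  6 -> 'test'
  0 -> 'hello'
  2 -> 'slow'

Decoded: "slow foo test hello slow"


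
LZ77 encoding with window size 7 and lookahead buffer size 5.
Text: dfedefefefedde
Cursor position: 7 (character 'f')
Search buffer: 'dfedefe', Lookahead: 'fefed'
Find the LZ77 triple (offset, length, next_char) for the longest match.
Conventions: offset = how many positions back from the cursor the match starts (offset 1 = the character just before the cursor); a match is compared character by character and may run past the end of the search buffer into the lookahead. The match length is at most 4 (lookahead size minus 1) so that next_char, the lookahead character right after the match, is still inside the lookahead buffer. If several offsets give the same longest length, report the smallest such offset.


Try each offset into the search buffer:
  offset=1 (pos 6, char 'e'): match length 0
  offset=2 (pos 5, char 'f'): match length 4
  offset=3 (pos 4, char 'e'): match length 0
  offset=4 (pos 3, char 'd'): match length 0
  offset=5 (pos 2, char 'e'): match length 0
  offset=6 (pos 1, char 'f'): match length 2
  offset=7 (pos 0, char 'd'): match length 0
Longest match has length 4 at offset 2.
next_char = character at position 7 + 4 = 11 -> 'd'

Best match: offset=2, length=4 (matching 'fefe' starting at position 5)
LZ77 triple: (2, 4, 'd')


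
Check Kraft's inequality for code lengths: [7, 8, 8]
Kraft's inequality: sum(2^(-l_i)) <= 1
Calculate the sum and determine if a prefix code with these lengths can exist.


Sum = 2^(-7) + 2^(-8) + 2^(-8)
    = 0.0078125 + 0.00390625 + 0.00390625
    = 4/256 = 0.015625
Since 0.015625 <= 1, Kraft's inequality IS satisfied.
A prefix code with these lengths CAN exist.

Kraft sum = 0.015625. Satisfied.


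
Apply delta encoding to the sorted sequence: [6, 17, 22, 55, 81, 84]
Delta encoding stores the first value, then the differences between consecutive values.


First value: 6
Deltas:
  17 - 6 = 11
  22 - 17 = 5
  55 - 22 = 33
  81 - 55 = 26
  84 - 81 = 3


Delta encoded: [6, 11, 5, 33, 26, 3]


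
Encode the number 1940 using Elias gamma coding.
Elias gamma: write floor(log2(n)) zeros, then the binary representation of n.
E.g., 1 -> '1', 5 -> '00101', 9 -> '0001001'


num_bits = floor(log2(1940)) + 1 = 11
leading_zeros = num_bits - 1 = 10
binary(1940) = 11110010100

Elias gamma(1940) = '0000000000' + '11110010100' = 000000000011110010100 (21 bits)


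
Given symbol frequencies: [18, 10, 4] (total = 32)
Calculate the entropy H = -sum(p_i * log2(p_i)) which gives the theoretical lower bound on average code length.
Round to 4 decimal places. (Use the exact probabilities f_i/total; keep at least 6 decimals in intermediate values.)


Per-symbol terms -p_i * log2(p_i) with p_i = f_i/32:
  p = 18/32 = 0.562500: log2(p) = -0.830075, -p*log2(p) = 0.466917
  p = 10/32 = 0.312500: log2(p) = -1.678072, -p*log2(p) = 0.524397
  p = 4/32 = 0.125000: log2(p) = -3.000000, -p*log2(p) = 0.375000
H = 0.466917 + 0.524397 + 0.375000 = 1.366314

H = 1.3663 bits/symbol


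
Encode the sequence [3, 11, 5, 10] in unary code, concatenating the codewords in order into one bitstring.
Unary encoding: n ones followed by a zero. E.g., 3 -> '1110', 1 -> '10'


Encode each number as n ones followed by a terminating 0:
  3 -> 1110 (4 bits)
  11 -> 111111111110 (12 bits)
  5 -> 111110 (6 bits)
  10 -> 11111111110 (11 bits)
Total length = 4 + 12 + 6 + 11 = 33 bits.

Unary([3, 11, 5, 10]) = 111011111111111011111011111111110 (33 bits)


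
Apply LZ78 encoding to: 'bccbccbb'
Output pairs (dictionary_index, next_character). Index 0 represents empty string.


LZ78 encoding steps:
Dictionary: {0: ''}
Step 1: w='' (idx 0), next='b' -> output (0, 'b'), add 'b' as idx 1
Step 2: w='' (idx 0), next='c' -> output (0, 'c'), add 'c' as idx 2
Step 3: w='c' (idx 2), next='b' -> output (2, 'b'), add 'cb' as idx 3
Step 4: w='c' (idx 2), next='c' -> output (2, 'c'), add 'cc' as idx 4
Step 5: w='b' (idx 1), next='b' -> output (1, 'b'), add 'bb' as idx 5


Encoded: [(0, 'b'), (0, 'c'), (2, 'b'), (2, 'c'), (1, 'b')]


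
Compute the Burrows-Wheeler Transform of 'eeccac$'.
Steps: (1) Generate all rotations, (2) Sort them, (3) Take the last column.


Rotations (sorted):
  0: $eeccac -> last char: c
  1: ac$eecc -> last char: c
  2: c$eecca -> last char: a
  3: cac$eec -> last char: c
  4: ccac$ee -> last char: e
  5: eccac$e -> last char: e
  6: eeccac$ -> last char: $


BWT = ccacee$


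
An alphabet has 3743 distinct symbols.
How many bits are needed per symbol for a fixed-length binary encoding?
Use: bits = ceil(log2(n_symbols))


log2(3743) = 11.87
Bracket: 2^11 = 2048 < 3743 <= 2^12 = 4096
So ceil(log2(3743)) = 12

bits = ceil(log2(3743)) = ceil(11.87) = 12 bits


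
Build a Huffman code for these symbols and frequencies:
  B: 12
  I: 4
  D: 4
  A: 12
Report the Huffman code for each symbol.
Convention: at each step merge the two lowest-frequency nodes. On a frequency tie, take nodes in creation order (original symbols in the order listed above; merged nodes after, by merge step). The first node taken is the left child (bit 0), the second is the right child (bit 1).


Huffman tree construction:
Step 1: Merge I(4) + D(4) = 8
Step 2: Merge (I+D)(8) + B(12) = 20
Step 3: Merge A(12) + ((I+D)+B)(20) = 32
Read each symbol's code off the tree from the root (left child = 0, right child = 1).

Codes:
  B: 11 (length 2)
  I: 100 (length 3)
  D: 101 (length 3)
  A: 0 (length 1)
Average code length: 60/32 = 1.8750 bits/symbol


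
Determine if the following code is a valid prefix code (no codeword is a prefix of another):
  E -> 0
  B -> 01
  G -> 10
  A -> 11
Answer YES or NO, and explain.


Checking each pair (does one codeword prefix another?):
  E='0' vs B='01': prefix -- VIOLATION

NO -- this is NOT a valid prefix code. E (0) is a prefix of B (01).


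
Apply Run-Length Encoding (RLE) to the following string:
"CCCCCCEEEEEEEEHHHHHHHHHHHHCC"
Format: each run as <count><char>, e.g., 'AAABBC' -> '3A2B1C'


Scanning runs left to right:
  i=0: run of 'C' x 6 -> '6C'
  i=6: run of 'E' x 8 -> '8E'
  i=14: run of 'H' x 12 -> '12H'
  i=26: run of 'C' x 2 -> '2C'

RLE = 6C8E12H2C


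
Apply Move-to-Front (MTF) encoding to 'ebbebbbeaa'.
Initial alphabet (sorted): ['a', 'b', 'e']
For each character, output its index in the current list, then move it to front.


MTF encoding:
'e': index 2 in ['a', 'b', 'e'] -> ['e', 'a', 'b']
'b': index 2 in ['e', 'a', 'b'] -> ['b', 'e', 'a']
'b': index 0 in ['b', 'e', 'a'] -> ['b', 'e', 'a']
'e': index 1 in ['b', 'e', 'a'] -> ['e', 'b', 'a']
'b': index 1 in ['e', 'b', 'a'] -> ['b', 'e', 'a']
'b': index 0 in ['b', 'e', 'a'] -> ['b', 'e', 'a']
'b': index 0 in ['b', 'e', 'a'] -> ['b', 'e', 'a']
'e': index 1 in ['b', 'e', 'a'] -> ['e', 'b', 'a']
'a': index 2 in ['e', 'b', 'a'] -> ['a', 'e', 'b']
'a': index 0 in ['a', 'e', 'b'] -> ['a', 'e', 'b']


Output: [2, 2, 0, 1, 1, 0, 0, 1, 2, 0]


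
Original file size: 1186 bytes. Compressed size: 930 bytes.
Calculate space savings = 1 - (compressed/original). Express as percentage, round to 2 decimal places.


ratio = compressed/original = 930/1186 = 0.784148
savings = 1 - ratio = 1 - 0.784148 = 0.215852
as a percentage: 0.215852 * 100 = 21.59%

Space savings = 1 - 930/1186 = 21.59%


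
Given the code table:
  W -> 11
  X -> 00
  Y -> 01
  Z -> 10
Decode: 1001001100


Decoding:
10 -> Z
01 -> Y
00 -> X
11 -> W
00 -> X


Result: ZYXWX


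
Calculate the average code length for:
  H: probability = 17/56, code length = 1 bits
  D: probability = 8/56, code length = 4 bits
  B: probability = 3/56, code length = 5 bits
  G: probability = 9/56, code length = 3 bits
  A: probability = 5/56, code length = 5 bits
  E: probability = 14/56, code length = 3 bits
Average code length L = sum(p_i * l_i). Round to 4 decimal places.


Weighted contributions p_i * l_i:
  H: (17/56) * 1 = 17/56
  D: (8/56) * 4 = 32/56
  B: (3/56) * 5 = 15/56
  G: (9/56) * 3 = 27/56
  A: (5/56) * 5 = 25/56
  E: (14/56) * 3 = 42/56
Sum = (17 + 32 + 15 + 27 + 25 + 42)/56 = 158/56

L = 158/56 = 2.8214 bits/symbol


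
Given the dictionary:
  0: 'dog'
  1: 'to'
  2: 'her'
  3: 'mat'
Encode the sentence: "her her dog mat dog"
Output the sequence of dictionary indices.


Look up each word in the dictionary:
  'her' -> 2
  'her' -> 2
  'dog' -> 0
  'mat' -> 3
  'dog' -> 0

Encoded: [2, 2, 0, 3, 0]


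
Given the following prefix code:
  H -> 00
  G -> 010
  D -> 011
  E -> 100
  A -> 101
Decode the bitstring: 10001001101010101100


Decoding step by step:
Bits 100 -> E
Bits 010 -> G
Bits 011 -> D
Bits 010 -> G
Bits 101 -> A
Bits 011 -> D
Bits 00 -> H


Decoded message: EGDGADH


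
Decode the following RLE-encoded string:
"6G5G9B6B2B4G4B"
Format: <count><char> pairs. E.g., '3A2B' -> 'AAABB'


Expanding each <count><char> pair:
  6G -> 'GGGGGG'
  5G -> 'GGGGG'
  9B -> 'BBBBBBBBB'
  6B -> 'BBBBBB'
  2B -> 'BB'
  4G -> 'GGGG'
  4B -> 'BBBB'

Decoded = GGGGGGGGGGGBBBBBBBBBBBBBBBBBGGGGBBBB


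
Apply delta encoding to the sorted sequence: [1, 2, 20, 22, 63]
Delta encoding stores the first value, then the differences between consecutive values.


First value: 1
Deltas:
  2 - 1 = 1
  20 - 2 = 18
  22 - 20 = 2
  63 - 22 = 41


Delta encoded: [1, 1, 18, 2, 41]


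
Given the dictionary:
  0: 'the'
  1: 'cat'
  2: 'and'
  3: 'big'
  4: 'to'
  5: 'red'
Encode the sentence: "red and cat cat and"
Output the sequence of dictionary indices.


Look up each word in the dictionary:
  'red' -> 5
  'and' -> 2
  'cat' -> 1
  'cat' -> 1
  'and' -> 2

Encoded: [5, 2, 1, 1, 2]


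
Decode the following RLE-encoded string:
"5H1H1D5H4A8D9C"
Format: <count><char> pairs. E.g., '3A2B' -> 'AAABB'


Expanding each <count><char> pair:
  5H -> 'HHHHH'
  1H -> 'H'
  1D -> 'D'
  5H -> 'HHHHH'
  4A -> 'AAAA'
  8D -> 'DDDDDDDD'
  9C -> 'CCCCCCCCC'

Decoded = HHHHHHDHHHHHAAAADDDDDDDDCCCCCCCCC


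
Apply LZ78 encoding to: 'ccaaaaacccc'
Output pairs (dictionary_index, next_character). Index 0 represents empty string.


LZ78 encoding steps:
Dictionary: {0: ''}
Step 1: w='' (idx 0), next='c' -> output (0, 'c'), add 'c' as idx 1
Step 2: w='c' (idx 1), next='a' -> output (1, 'a'), add 'ca' as idx 2
Step 3: w='' (idx 0), next='a' -> output (0, 'a'), add 'a' as idx 3
Step 4: w='a' (idx 3), next='a' -> output (3, 'a'), add 'aa' as idx 4
Step 5: w='a' (idx 3), next='c' -> output (3, 'c'), add 'ac' as idx 5
Step 6: w='c' (idx 1), next='c' -> output (1, 'c'), add 'cc' as idx 6
Step 7: w='c' (idx 1), end of input -> output (1, '')


Encoded: [(0, 'c'), (1, 'a'), (0, 'a'), (3, 'a'), (3, 'c'), (1, 'c'), (1, '')]


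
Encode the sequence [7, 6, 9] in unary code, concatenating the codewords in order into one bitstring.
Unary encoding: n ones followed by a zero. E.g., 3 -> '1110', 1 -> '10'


Encode each number as n ones followed by a terminating 0:
  7 -> 11111110 (8 bits)
  6 -> 1111110 (7 bits)
  9 -> 1111111110 (10 bits)
Total length = 8 + 7 + 10 = 25 bits.

Unary([7, 6, 9]) = 1111111011111101111111110 (25 bits)


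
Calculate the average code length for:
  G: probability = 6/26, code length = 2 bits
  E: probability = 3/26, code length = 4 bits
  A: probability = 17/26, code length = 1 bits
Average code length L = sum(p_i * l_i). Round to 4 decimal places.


Weighted contributions p_i * l_i:
  G: (6/26) * 2 = 12/26
  E: (3/26) * 4 = 12/26
  A: (17/26) * 1 = 17/26
Sum = (12 + 12 + 17)/26 = 41/26

L = 41/26 = 1.5769 bits/symbol


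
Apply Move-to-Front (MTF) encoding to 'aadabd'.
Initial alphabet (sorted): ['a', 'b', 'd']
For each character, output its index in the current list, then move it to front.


MTF encoding:
'a': index 0 in ['a', 'b', 'd'] -> ['a', 'b', 'd']
'a': index 0 in ['a', 'b', 'd'] -> ['a', 'b', 'd']
'd': index 2 in ['a', 'b', 'd'] -> ['d', 'a', 'b']
'a': index 1 in ['d', 'a', 'b'] -> ['a', 'd', 'b']
'b': index 2 in ['a', 'd', 'b'] -> ['b', 'a', 'd']
'd': index 2 in ['b', 'a', 'd'] -> ['d', 'b', 'a']


Output: [0, 0, 2, 1, 2, 2]


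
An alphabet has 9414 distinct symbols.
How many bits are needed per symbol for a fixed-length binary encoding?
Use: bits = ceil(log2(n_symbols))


log2(9414) = 13.2006
Bracket: 2^13 = 8192 < 9414 <= 2^14 = 16384
So ceil(log2(9414)) = 14

bits = ceil(log2(9414)) = ceil(13.2006) = 14 bits


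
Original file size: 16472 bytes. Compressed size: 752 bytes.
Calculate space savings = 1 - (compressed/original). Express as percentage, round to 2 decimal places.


ratio = compressed/original = 752/16472 = 0.045653
savings = 1 - ratio = 1 - 0.045653 = 0.954347
as a percentage: 0.954347 * 100 = 95.43%

Space savings = 1 - 752/16472 = 95.43%


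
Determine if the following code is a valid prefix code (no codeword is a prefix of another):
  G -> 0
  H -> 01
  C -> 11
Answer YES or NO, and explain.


Checking each pair (does one codeword prefix another?):
  G='0' vs H='01': prefix -- VIOLATION

NO -- this is NOT a valid prefix code. G (0) is a prefix of H (01).


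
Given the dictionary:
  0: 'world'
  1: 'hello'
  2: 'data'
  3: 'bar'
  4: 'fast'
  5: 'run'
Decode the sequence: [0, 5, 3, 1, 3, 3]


Look up each index in the dictionary:
  0 -> 'world'
  5 -> 'run'
  3 -> 'bar'
  1 -> 'hello'
  3 -> 'bar'
  3 -> 'bar'

Decoded: "world run bar hello bar bar"


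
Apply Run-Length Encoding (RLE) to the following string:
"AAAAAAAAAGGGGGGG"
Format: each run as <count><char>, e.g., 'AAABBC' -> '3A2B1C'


Scanning runs left to right:
  i=0: run of 'A' x 9 -> '9A'
  i=9: run of 'G' x 7 -> '7G'

RLE = 9A7G


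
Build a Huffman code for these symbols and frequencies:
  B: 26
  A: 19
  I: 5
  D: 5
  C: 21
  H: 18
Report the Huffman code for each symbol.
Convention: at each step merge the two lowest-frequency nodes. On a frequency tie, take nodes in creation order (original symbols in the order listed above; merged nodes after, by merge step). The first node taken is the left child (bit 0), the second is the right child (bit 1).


Huffman tree construction:
Step 1: Merge I(5) + D(5) = 10
Step 2: Merge (I+D)(10) + H(18) = 28
Step 3: Merge A(19) + C(21) = 40
Step 4: Merge B(26) + ((I+D)+H)(28) = 54
Step 5: Merge (A+C)(40) + (B+((I+D)+H))(54) = 94
Read each symbol's code off the tree from the root (left child = 0, right child = 1).

Codes:
  B: 10 (length 2)
  A: 00 (length 2)
  I: 1100 (length 4)
  D: 1101 (length 4)
  C: 01 (length 2)
  H: 111 (length 3)
Average code length: 226/94 = 2.4043 bits/symbol


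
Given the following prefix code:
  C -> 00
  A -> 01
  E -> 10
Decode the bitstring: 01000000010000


Decoding step by step:
Bits 01 -> A
Bits 00 -> C
Bits 00 -> C
Bits 00 -> C
Bits 01 -> A
Bits 00 -> C
Bits 00 -> C


Decoded message: ACCCACC


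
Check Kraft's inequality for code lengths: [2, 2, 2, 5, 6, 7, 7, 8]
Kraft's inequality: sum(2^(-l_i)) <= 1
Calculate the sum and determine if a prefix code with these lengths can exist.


Sum = 2^(-2) + 2^(-2) + 2^(-2) + 2^(-5) + 2^(-6) + 2^(-7) + 2^(-7) + 2^(-8)
    = 0.25 + 0.25 + 0.25 + 0.03125 + 0.015625 + 0.0078125 + 0.0078125 + 0.00390625
    = 209/256 = 0.81640625
Since 0.81640625 <= 1, Kraft's inequality IS satisfied.
A prefix code with these lengths CAN exist.

Kraft sum = 0.81640625. Satisfied.


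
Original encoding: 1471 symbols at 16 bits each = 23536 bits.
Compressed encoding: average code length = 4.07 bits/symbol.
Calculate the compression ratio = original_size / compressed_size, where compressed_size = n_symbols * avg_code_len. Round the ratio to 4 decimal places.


original_size = n_symbols * orig_bits = 1471 * 16 = 23536 bits
compressed_size = n_symbols * avg_code_len = 1471 * 4.07 = 5986.97 bits
ratio = original_size / compressed_size = 23536 / 5986.97 = 3.9312

Compression ratio = 3.9312


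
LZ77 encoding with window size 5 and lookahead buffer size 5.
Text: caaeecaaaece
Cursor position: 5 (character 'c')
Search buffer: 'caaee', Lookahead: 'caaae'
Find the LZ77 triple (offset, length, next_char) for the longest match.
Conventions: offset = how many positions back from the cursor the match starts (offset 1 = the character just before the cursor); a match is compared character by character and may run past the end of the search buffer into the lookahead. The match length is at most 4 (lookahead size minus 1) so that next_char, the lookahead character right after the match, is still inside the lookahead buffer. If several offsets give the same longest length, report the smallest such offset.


Try each offset into the search buffer:
  offset=1 (pos 4, char 'e'): match length 0
  offset=2 (pos 3, char 'e'): match length 0
  offset=3 (pos 2, char 'a'): match length 0
  offset=4 (pos 1, char 'a'): match length 0
  offset=5 (pos 0, char 'c'): match length 3
Longest match has length 3 at offset 5.
next_char = character at position 5 + 3 = 8 -> 'a'

Best match: offset=5, length=3 (matching 'caa' starting at position 0)
LZ77 triple: (5, 3, 'a')


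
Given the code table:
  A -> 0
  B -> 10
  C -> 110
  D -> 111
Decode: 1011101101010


Decoding:
10 -> B
111 -> D
0 -> A
110 -> C
10 -> B
10 -> B


Result: BDACBB


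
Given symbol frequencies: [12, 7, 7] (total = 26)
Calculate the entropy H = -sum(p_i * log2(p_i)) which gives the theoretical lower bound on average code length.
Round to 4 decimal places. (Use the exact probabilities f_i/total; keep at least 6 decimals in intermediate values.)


Per-symbol terms -p_i * log2(p_i) with p_i = f_i/26:
  p = 12/26 = 0.461538: log2(p) = -1.115477, -p*log2(p) = 0.514836
  p = 7/26 = 0.269231: log2(p) = -1.893085, -p*log2(p) = 0.509677
  p = 7/26 = 0.269231: log2(p) = -1.893085, -p*log2(p) = 0.509677
H = 0.514836 + 0.509677 + 0.509677 = 1.534190

H = 1.5342 bits/symbol


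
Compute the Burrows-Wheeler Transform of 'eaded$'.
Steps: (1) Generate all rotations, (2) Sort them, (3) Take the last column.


Rotations (sorted):
  0: $eaded -> last char: d
  1: aded$e -> last char: e
  2: d$eade -> last char: e
  3: ded$ea -> last char: a
  4: eaded$ -> last char: $
  5: ed$ead -> last char: d


BWT = deea$d


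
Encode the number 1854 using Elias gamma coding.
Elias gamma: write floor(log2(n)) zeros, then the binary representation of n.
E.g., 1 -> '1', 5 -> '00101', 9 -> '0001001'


num_bits = floor(log2(1854)) + 1 = 11
leading_zeros = num_bits - 1 = 10
binary(1854) = 11100111110

Elias gamma(1854) = '0000000000' + '11100111110' = 000000000011100111110 (21 bits)


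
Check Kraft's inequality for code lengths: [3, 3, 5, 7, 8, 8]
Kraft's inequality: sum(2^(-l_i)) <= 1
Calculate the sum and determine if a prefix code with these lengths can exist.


Sum = 2^(-3) + 2^(-3) + 2^(-5) + 2^(-7) + 2^(-8) + 2^(-8)
    = 0.125 + 0.125 + 0.03125 + 0.0078125 + 0.00390625 + 0.00390625
    = 76/256 = 0.296875
Since 0.296875 <= 1, Kraft's inequality IS satisfied.
A prefix code with these lengths CAN exist.

Kraft sum = 0.296875. Satisfied.


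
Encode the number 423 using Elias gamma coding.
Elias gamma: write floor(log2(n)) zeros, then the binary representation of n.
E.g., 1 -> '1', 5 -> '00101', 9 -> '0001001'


num_bits = floor(log2(423)) + 1 = 9
leading_zeros = num_bits - 1 = 8
binary(423) = 110100111

Elias gamma(423) = '00000000' + '110100111' = 00000000110100111 (17 bits)


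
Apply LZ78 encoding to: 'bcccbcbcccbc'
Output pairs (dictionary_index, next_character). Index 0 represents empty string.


LZ78 encoding steps:
Dictionary: {0: ''}
Step 1: w='' (idx 0), next='b' -> output (0, 'b'), add 'b' as idx 1
Step 2: w='' (idx 0), next='c' -> output (0, 'c'), add 'c' as idx 2
Step 3: w='c' (idx 2), next='c' -> output (2, 'c'), add 'cc' as idx 3
Step 4: w='b' (idx 1), next='c' -> output (1, 'c'), add 'bc' as idx 4
Step 5: w='bc' (idx 4), next='c' -> output (4, 'c'), add 'bcc' as idx 5
Step 6: w='c' (idx 2), next='b' -> output (2, 'b'), add 'cb' as idx 6
Step 7: w='c' (idx 2), end of input -> output (2, '')


Encoded: [(0, 'b'), (0, 'c'), (2, 'c'), (1, 'c'), (4, 'c'), (2, 'b'), (2, '')]


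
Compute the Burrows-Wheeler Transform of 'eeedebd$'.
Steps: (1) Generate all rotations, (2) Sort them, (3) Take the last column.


Rotations (sorted):
  0: $eeedebd -> last char: d
  1: bd$eeede -> last char: e
  2: d$eeedeb -> last char: b
  3: debd$eee -> last char: e
  4: ebd$eeed -> last char: d
  5: edebd$ee -> last char: e
  6: eedebd$e -> last char: e
  7: eeedebd$ -> last char: $


BWT = debedee$


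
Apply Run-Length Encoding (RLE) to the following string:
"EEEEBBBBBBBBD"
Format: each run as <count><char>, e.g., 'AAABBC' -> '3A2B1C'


Scanning runs left to right:
  i=0: run of 'E' x 4 -> '4E'
  i=4: run of 'B' x 8 -> '8B'
  i=12: run of 'D' x 1 -> '1D'

RLE = 4E8B1D


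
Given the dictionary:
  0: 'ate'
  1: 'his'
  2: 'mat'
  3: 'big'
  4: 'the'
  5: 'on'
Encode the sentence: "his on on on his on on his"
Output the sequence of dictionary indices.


Look up each word in the dictionary:
  'his' -> 1
  'on' -> 5
  'on' -> 5
  'on' -> 5
  'his' -> 1
  'on' -> 5
  'on' -> 5
  'his' -> 1

Encoded: [1, 5, 5, 5, 1, 5, 5, 1]


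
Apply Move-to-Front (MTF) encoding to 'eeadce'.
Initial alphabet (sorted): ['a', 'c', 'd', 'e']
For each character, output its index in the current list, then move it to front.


MTF encoding:
'e': index 3 in ['a', 'c', 'd', 'e'] -> ['e', 'a', 'c', 'd']
'e': index 0 in ['e', 'a', 'c', 'd'] -> ['e', 'a', 'c', 'd']
'a': index 1 in ['e', 'a', 'c', 'd'] -> ['a', 'e', 'c', 'd']
'd': index 3 in ['a', 'e', 'c', 'd'] -> ['d', 'a', 'e', 'c']
'c': index 3 in ['d', 'a', 'e', 'c'] -> ['c', 'd', 'a', 'e']
'e': index 3 in ['c', 'd', 'a', 'e'] -> ['e', 'c', 'd', 'a']


Output: [3, 0, 1, 3, 3, 3]


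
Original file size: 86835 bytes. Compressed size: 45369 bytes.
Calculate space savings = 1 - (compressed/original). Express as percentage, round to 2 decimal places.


ratio = compressed/original = 45369/86835 = 0.522474
savings = 1 - ratio = 1 - 0.522474 = 0.477526
as a percentage: 0.477526 * 100 = 47.75%

Space savings = 1 - 45369/86835 = 47.75%


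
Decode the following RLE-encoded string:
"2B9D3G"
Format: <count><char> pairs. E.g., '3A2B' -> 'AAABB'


Expanding each <count><char> pair:
  2B -> 'BB'
  9D -> 'DDDDDDDDD'
  3G -> 'GGG'

Decoded = BBDDDDDDDDDGGG


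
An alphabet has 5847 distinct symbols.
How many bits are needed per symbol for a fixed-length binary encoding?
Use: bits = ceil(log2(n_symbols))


log2(5847) = 12.5135
Bracket: 2^12 = 4096 < 5847 <= 2^13 = 8192
So ceil(log2(5847)) = 13

bits = ceil(log2(5847)) = ceil(12.5135) = 13 bits


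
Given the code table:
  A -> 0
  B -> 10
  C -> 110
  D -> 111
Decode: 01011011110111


Decoding:
0 -> A
10 -> B
110 -> C
111 -> D
10 -> B
111 -> D


Result: ABCDBD


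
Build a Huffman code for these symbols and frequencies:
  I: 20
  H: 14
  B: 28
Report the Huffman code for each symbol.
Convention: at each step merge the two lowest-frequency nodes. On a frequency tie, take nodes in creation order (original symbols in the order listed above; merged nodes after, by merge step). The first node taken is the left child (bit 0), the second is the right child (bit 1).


Huffman tree construction:
Step 1: Merge H(14) + I(20) = 34
Step 2: Merge B(28) + (H+I)(34) = 62
Read each symbol's code off the tree from the root (left child = 0, right child = 1).

Codes:
  I: 11 (length 2)
  H: 10 (length 2)
  B: 0 (length 1)
Average code length: 96/62 = 1.5484 bits/symbol


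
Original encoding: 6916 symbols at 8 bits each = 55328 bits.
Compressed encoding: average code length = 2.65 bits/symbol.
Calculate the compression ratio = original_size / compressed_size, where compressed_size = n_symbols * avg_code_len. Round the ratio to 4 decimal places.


original_size = n_symbols * orig_bits = 6916 * 8 = 55328 bits
compressed_size = n_symbols * avg_code_len = 6916 * 2.65 = 18327.4 bits
ratio = original_size / compressed_size = 55328 / 18327.4 = 3.0189

Compression ratio = 3.0189


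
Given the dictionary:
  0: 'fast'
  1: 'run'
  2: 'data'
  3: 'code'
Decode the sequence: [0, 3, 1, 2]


Look up each index in the dictionary:
  0 -> 'fast'
  3 -> 'code'
  1 -> 'run'
  2 -> 'data'

Decoded: "fast code run data"


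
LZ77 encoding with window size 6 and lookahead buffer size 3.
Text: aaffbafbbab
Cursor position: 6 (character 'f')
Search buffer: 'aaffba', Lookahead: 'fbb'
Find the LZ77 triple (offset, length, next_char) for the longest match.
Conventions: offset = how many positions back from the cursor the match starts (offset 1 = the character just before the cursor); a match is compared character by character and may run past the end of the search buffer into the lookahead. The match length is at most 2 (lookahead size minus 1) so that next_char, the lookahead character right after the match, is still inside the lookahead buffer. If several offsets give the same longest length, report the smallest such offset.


Try each offset into the search buffer:
  offset=1 (pos 5, char 'a'): match length 0
  offset=2 (pos 4, char 'b'): match length 0
  offset=3 (pos 3, char 'f'): match length 2
  offset=4 (pos 2, char 'f'): match length 1
  offset=5 (pos 1, char 'a'): match length 0
  offset=6 (pos 0, char 'a'): match length 0
Longest match has length 2 at offset 3.
next_char = character at position 6 + 2 = 8 -> 'b'

Best match: offset=3, length=2 (matching 'fb' starting at position 3)
LZ77 triple: (3, 2, 'b')


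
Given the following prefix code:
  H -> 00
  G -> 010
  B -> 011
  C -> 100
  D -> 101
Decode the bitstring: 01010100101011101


Decoding step by step:
Bits 010 -> G
Bits 101 -> D
Bits 00 -> H
Bits 101 -> D
Bits 011 -> B
Bits 101 -> D


Decoded message: GDHDBD


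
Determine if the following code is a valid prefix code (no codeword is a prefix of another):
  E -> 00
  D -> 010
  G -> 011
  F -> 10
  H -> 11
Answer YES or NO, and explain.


Checking each pair (does one codeword prefix another?):
  E='00' vs D='010': no prefix
  E='00' vs G='011': no prefix
  E='00' vs F='10': no prefix
  E='00' vs H='11': no prefix
  D='010' vs E='00': no prefix
  D='010' vs G='011': no prefix
  D='010' vs F='10': no prefix
  D='010' vs H='11': no prefix
  G='011' vs E='00': no prefix
  G='011' vs D='010': no prefix
  G='011' vs F='10': no prefix
  G='011' vs H='11': no prefix
  F='10' vs E='00': no prefix
  F='10' vs D='010': no prefix
  F='10' vs G='011': no prefix
  F='10' vs H='11': no prefix
  H='11' vs E='00': no prefix
  H='11' vs D='010': no prefix
  H='11' vs G='011': no prefix
  H='11' vs F='10': no prefix
No violation found over all pairs.

YES -- this is a valid prefix code. No codeword is a prefix of any other codeword.


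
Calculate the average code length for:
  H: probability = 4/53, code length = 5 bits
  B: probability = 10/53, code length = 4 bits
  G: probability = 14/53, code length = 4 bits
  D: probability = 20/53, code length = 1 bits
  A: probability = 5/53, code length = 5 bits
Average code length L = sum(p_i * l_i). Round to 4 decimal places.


Weighted contributions p_i * l_i:
  H: (4/53) * 5 = 20/53
  B: (10/53) * 4 = 40/53
  G: (14/53) * 4 = 56/53
  D: (20/53) * 1 = 20/53
  A: (5/53) * 5 = 25/53
Sum = (20 + 40 + 56 + 20 + 25)/53 = 161/53

L = 161/53 = 3.0377 bits/symbol


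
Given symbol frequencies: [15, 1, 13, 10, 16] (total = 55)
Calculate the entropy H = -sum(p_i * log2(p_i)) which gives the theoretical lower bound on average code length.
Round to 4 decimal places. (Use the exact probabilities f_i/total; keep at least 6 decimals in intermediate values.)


Per-symbol terms -p_i * log2(p_i) with p_i = f_i/55:
  p = 15/55 = 0.272727: log2(p) = -1.874469, -p*log2(p) = 0.511219
  p = 1/55 = 0.018182: log2(p) = -5.781360, -p*log2(p) = 0.105116
  p = 13/55 = 0.236364: log2(p) = -2.080920, -p*log2(p) = 0.491854
  p = 10/55 = 0.181818: log2(p) = -2.459432, -p*log2(p) = 0.447169
  p = 16/55 = 0.290909: log2(p) = -1.781360, -p*log2(p) = 0.518214
H = 0.511219 + 0.105116 + 0.491854 + 0.447169 + 0.518214 = 2.073572

H = 2.0736 bits/symbol


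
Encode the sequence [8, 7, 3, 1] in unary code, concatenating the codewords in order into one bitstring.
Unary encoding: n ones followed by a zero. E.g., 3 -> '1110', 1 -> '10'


Encode each number as n ones followed by a terminating 0:
  8 -> 111111110 (9 bits)
  7 -> 11111110 (8 bits)
  3 -> 1110 (4 bits)
  1 -> 10 (2 bits)
Total length = 9 + 8 + 4 + 2 = 23 bits.

Unary([8, 7, 3, 1]) = 11111111011111110111010 (23 bits)


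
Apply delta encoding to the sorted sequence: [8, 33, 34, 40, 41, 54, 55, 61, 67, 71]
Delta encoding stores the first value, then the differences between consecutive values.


First value: 8
Deltas:
  33 - 8 = 25
  34 - 33 = 1
  40 - 34 = 6
  41 - 40 = 1
  54 - 41 = 13
  55 - 54 = 1
  61 - 55 = 6
  67 - 61 = 6
  71 - 67 = 4


Delta encoded: [8, 25, 1, 6, 1, 13, 1, 6, 6, 4]


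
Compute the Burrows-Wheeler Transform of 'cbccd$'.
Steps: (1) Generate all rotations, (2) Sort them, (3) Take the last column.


Rotations (sorted):
  0: $cbccd -> last char: d
  1: bccd$c -> last char: c
  2: cbccd$ -> last char: $
  3: ccd$cb -> last char: b
  4: cd$cbc -> last char: c
  5: d$cbcc -> last char: c


BWT = dc$bcc


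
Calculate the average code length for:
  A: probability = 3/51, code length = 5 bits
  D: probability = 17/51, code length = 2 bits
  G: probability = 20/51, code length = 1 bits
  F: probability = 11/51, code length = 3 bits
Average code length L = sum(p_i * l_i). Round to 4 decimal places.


Weighted contributions p_i * l_i:
  A: (3/51) * 5 = 15/51
  D: (17/51) * 2 = 34/51
  G: (20/51) * 1 = 20/51
  F: (11/51) * 3 = 33/51
Sum = (15 + 34 + 20 + 33)/51 = 102/51

L = 102/51 = 2.0000 bits/symbol


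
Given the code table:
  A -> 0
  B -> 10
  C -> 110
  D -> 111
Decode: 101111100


Decoding:
10 -> B
111 -> D
110 -> C
0 -> A


Result: BDCA


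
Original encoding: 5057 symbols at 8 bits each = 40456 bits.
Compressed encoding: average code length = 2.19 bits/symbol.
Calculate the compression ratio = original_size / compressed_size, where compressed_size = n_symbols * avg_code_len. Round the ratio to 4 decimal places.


original_size = n_symbols * orig_bits = 5057 * 8 = 40456 bits
compressed_size = n_symbols * avg_code_len = 5057 * 2.19 = 11074.83 bits
ratio = original_size / compressed_size = 40456 / 11074.83 = 3.653

Compression ratio = 3.653


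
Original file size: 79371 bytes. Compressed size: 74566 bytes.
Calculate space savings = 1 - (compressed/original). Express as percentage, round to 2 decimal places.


ratio = compressed/original = 74566/79371 = 0.939462
savings = 1 - ratio = 1 - 0.939462 = 0.060538
as a percentage: 0.060538 * 100 = 6.05%

Space savings = 1 - 74566/79371 = 6.05%


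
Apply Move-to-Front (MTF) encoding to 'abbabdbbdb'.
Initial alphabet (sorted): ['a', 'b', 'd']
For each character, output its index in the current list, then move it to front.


MTF encoding:
'a': index 0 in ['a', 'b', 'd'] -> ['a', 'b', 'd']
'b': index 1 in ['a', 'b', 'd'] -> ['b', 'a', 'd']
'b': index 0 in ['b', 'a', 'd'] -> ['b', 'a', 'd']
'a': index 1 in ['b', 'a', 'd'] -> ['a', 'b', 'd']
'b': index 1 in ['a', 'b', 'd'] -> ['b', 'a', 'd']
'd': index 2 in ['b', 'a', 'd'] -> ['d', 'b', 'a']
'b': index 1 in ['d', 'b', 'a'] -> ['b', 'd', 'a']
'b': index 0 in ['b', 'd', 'a'] -> ['b', 'd', 'a']
'd': index 1 in ['b', 'd', 'a'] -> ['d', 'b', 'a']
'b': index 1 in ['d', 'b', 'a'] -> ['b', 'd', 'a']


Output: [0, 1, 0, 1, 1, 2, 1, 0, 1, 1]


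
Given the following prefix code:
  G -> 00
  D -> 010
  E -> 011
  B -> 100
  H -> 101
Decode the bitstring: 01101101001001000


Decoding step by step:
Bits 011 -> E
Bits 011 -> E
Bits 010 -> D
Bits 010 -> D
Bits 010 -> D
Bits 00 -> G


Decoded message: EEDDDG


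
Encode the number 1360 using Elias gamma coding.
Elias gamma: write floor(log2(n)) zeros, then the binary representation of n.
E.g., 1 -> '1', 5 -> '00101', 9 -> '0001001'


num_bits = floor(log2(1360)) + 1 = 11
leading_zeros = num_bits - 1 = 10
binary(1360) = 10101010000

Elias gamma(1360) = '0000000000' + '10101010000' = 000000000010101010000 (21 bits)


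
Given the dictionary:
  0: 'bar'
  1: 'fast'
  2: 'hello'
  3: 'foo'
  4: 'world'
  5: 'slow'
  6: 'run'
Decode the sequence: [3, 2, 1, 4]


Look up each index in the dictionary:
  3 -> 'foo'
  2 -> 'hello'
  1 -> 'fast'
  4 -> 'world'

Decoded: "foo hello fast world"


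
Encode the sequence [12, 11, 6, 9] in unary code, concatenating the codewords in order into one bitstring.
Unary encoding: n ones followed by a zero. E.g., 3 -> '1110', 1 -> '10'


Encode each number as n ones followed by a terminating 0:
  12 -> 1111111111110 (13 bits)
  11 -> 111111111110 (12 bits)
  6 -> 1111110 (7 bits)
  9 -> 1111111110 (10 bits)
Total length = 13 + 12 + 7 + 10 = 42 bits.

Unary([12, 11, 6, 9]) = 111111111111011111111111011111101111111110 (42 bits)


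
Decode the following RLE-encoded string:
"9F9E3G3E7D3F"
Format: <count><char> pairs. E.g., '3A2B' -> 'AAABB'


Expanding each <count><char> pair:
  9F -> 'FFFFFFFFF'
  9E -> 'EEEEEEEEE'
  3G -> 'GGG'
  3E -> 'EEE'
  7D -> 'DDDDDDD'
  3F -> 'FFF'

Decoded = FFFFFFFFFEEEEEEEEEGGGEEEDDDDDDDFFF


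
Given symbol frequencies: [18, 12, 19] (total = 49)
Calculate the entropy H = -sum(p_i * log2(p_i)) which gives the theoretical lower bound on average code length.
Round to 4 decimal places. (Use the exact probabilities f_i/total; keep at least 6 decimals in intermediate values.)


Per-symbol terms -p_i * log2(p_i) with p_i = f_i/49:
  p = 18/49 = 0.367347: log2(p) = -1.444785, -p*log2(p) = 0.530737
  p = 12/49 = 0.244898: log2(p) = -2.029747, -p*log2(p) = 0.497081
  p = 19/49 = 0.387755: log2(p) = -1.366782, -p*log2(p) = 0.529977
H = 0.530737 + 0.497081 + 0.529977 = 1.557795

H = 1.5578 bits/symbol


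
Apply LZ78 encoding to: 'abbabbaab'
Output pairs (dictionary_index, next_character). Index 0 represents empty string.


LZ78 encoding steps:
Dictionary: {0: ''}
Step 1: w='' (idx 0), next='a' -> output (0, 'a'), add 'a' as idx 1
Step 2: w='' (idx 0), next='b' -> output (0, 'b'), add 'b' as idx 2
Step 3: w='b' (idx 2), next='a' -> output (2, 'a'), add 'ba' as idx 3
Step 4: w='b' (idx 2), next='b' -> output (2, 'b'), add 'bb' as idx 4
Step 5: w='a' (idx 1), next='a' -> output (1, 'a'), add 'aa' as idx 5
Step 6: w='b' (idx 2), end of input -> output (2, '')


Encoded: [(0, 'a'), (0, 'b'), (2, 'a'), (2, 'b'), (1, 'a'), (2, '')]


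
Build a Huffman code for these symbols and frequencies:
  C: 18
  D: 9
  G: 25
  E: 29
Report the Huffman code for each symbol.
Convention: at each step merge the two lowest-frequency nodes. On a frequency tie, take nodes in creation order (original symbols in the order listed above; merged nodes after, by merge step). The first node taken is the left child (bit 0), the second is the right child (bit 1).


Huffman tree construction:
Step 1: Merge D(9) + C(18) = 27
Step 2: Merge G(25) + (D+C)(27) = 52
Step 3: Merge E(29) + (G+(D+C))(52) = 81
Read each symbol's code off the tree from the root (left child = 0, right child = 1).

Codes:
  C: 111 (length 3)
  D: 110 (length 3)
  G: 10 (length 2)
  E: 0 (length 1)
Average code length: 160/81 = 1.9753 bits/symbol


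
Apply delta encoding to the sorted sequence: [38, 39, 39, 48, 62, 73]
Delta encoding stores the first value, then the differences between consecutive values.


First value: 38
Deltas:
  39 - 38 = 1
  39 - 39 = 0
  48 - 39 = 9
  62 - 48 = 14
  73 - 62 = 11


Delta encoded: [38, 1, 0, 9, 14, 11]


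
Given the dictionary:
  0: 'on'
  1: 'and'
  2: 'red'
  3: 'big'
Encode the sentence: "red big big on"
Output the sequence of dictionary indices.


Look up each word in the dictionary:
  'red' -> 2
  'big' -> 3
  'big' -> 3
  'on' -> 0

Encoded: [2, 3, 3, 0]


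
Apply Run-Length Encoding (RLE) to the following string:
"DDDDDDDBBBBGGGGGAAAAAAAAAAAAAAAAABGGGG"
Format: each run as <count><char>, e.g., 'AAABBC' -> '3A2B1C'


Scanning runs left to right:
  i=0: run of 'D' x 7 -> '7D'
  i=7: run of 'B' x 4 -> '4B'
  i=11: run of 'G' x 5 -> '5G'
  i=16: run of 'A' x 17 -> '17A'
  i=33: run of 'B' x 1 -> '1B'
  i=34: run of 'G' x 4 -> '4G'

RLE = 7D4B5G17A1B4G


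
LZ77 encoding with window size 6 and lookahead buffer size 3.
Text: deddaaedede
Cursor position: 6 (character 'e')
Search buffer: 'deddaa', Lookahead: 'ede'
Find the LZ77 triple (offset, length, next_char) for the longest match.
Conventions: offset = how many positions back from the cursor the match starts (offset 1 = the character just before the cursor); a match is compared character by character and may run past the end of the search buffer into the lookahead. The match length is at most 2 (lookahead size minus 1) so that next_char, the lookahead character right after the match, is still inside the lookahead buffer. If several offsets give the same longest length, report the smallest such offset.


Try each offset into the search buffer:
  offset=1 (pos 5, char 'a'): match length 0
  offset=2 (pos 4, char 'a'): match length 0
  offset=3 (pos 3, char 'd'): match length 0
  offset=4 (pos 2, char 'd'): match length 0
  offset=5 (pos 1, char 'e'): match length 2
  offset=6 (pos 0, char 'd'): match length 0
Longest match has length 2 at offset 5.
next_char = character at position 6 + 2 = 8 -> 'e'

Best match: offset=5, length=2 (matching 'ed' starting at position 1)
LZ77 triple: (5, 2, 'e')


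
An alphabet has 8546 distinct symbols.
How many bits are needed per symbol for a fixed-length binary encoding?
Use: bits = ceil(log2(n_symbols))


log2(8546) = 13.061
Bracket: 2^13 = 8192 < 8546 <= 2^14 = 16384
So ceil(log2(8546)) = 14

bits = ceil(log2(8546)) = ceil(13.061) = 14 bits


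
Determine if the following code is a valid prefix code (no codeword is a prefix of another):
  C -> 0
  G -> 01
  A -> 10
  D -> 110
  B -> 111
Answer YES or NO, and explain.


Checking each pair (does one codeword prefix another?):
  C='0' vs G='01': prefix -- VIOLATION

NO -- this is NOT a valid prefix code. C (0) is a prefix of G (01).


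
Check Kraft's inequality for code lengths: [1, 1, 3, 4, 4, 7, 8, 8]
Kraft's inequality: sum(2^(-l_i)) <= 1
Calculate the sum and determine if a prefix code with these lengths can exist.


Sum = 2^(-1) + 2^(-1) + 2^(-3) + 2^(-4) + 2^(-4) + 2^(-7) + 2^(-8) + 2^(-8)
    = 0.5 + 0.5 + 0.125 + 0.0625 + 0.0625 + 0.0078125 + 0.00390625 + 0.00390625
    = 324/256 = 1.265625
Since 1.265625 > 1, Kraft's inequality is NOT satisfied.
A prefix code with these lengths CANNOT exist.

Kraft sum = 1.265625. Not satisfied.


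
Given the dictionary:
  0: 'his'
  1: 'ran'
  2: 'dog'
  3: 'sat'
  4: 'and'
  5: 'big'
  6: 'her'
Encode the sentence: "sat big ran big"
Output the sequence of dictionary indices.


Look up each word in the dictionary:
  'sat' -> 3
  'big' -> 5
  'ran' -> 1
  'big' -> 5

Encoded: [3, 5, 1, 5]


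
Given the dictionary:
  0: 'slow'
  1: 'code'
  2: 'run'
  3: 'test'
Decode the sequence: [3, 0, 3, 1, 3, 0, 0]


Look up each index in the dictionary:
  3 -> 'test'
  0 -> 'slow'
  3 -> 'test'
  1 -> 'code'
  3 -> 'test'
  0 -> 'slow'
  0 -> 'slow'

Decoded: "test slow test code test slow slow"


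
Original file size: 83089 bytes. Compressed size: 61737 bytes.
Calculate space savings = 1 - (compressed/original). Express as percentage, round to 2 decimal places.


ratio = compressed/original = 61737/83089 = 0.743023
savings = 1 - ratio = 1 - 0.743023 = 0.256977
as a percentage: 0.256977 * 100 = 25.7%

Space savings = 1 - 61737/83089 = 25.7%
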